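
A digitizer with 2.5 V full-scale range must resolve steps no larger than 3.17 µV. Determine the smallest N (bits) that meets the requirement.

20 bits

Number of steps required ≥ 2.5 V / 3.17 µV = 788643.53.
Need 2^N ≥ 788643.53; 2^19 = 524288, 2^20 = 1048576.
Minimum N = 20.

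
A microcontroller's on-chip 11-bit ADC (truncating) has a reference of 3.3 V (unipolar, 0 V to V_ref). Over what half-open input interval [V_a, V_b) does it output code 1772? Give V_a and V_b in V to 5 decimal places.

[2.85527 V, 2.85688 V)

LSB = 3.3/2^11 = 1.611 mV.
V_a = V_low + 1772·LSB = 2.85527 V; V_b = V_low + 1773·LSB = 2.85688 V.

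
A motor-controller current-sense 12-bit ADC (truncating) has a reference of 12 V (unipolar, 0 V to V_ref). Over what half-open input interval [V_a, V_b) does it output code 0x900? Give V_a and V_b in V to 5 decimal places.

[6.75000 V, 6.75293 V)

LSB = 12/2^12 = 2.930 mV.
Code 0x900 = 2304 decimal.
V_a = V_low + 2304·LSB = 6.75 V; V_b = V_low + 2305·LSB = 6.75293 V.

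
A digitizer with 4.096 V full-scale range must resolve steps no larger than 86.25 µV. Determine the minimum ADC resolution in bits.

16 bits

Number of steps required ≥ 4.096 V / 86.25 µV = 47489.86.
Need 2^N ≥ 47489.86; 2^15 = 32768, 2^16 = 65536.
Minimum N = 16.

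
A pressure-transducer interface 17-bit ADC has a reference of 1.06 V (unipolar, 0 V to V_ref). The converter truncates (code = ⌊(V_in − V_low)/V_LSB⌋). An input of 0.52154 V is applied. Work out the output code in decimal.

code 64489

With 131072 levels over 1.06 V, one step is 8.09 µV.
(V_in − V_low)/LSB = (0.52154 − 0) / 8.08716e-06 = 64489.897.
So the output code is 64489.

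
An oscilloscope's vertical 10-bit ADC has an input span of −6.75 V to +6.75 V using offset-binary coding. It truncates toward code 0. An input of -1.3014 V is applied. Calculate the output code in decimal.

LSB = 13.5 V / 1024 = 13.184 mV.
Input sits at 413.286 steps above V_low.
So the output code is 413.

code 413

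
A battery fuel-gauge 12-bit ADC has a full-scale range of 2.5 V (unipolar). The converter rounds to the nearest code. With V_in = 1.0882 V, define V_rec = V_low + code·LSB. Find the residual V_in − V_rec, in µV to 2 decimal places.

Step size: 2.5 V ÷ 2^12 = 0.610 mV.
(V_in − V_low)/LSB = (1.0882 − 0)/0.000610352 = 1782.9069 → code 1783 (round).
Reconstructed: 1.0882568 V.
Difference: -5.68359e-05 V → -56.84 µV.

-56.84 µV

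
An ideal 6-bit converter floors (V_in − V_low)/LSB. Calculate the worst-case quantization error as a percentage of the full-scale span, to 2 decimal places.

1.56 %

Truncating → worst-case error = 1 LSB = V_FS/2^6, so 100/64 = 1.5625 % of full scale.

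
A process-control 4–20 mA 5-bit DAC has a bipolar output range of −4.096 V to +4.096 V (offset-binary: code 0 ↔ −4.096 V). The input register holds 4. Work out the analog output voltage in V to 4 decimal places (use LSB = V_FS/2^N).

-3.0720 V

LSB = 8.192 V / 2^5 = 256.000 mV.
V_out = (−4.096) + 4 × 0.256 V = -3.072 V.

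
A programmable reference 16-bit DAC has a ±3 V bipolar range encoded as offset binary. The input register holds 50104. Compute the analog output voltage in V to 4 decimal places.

1.5872 V

LSB = 6 V / 2^16 = 91.55 µV.
V_out = (−3) + 50104 × 9.15527e-05 V = 1.58716 V.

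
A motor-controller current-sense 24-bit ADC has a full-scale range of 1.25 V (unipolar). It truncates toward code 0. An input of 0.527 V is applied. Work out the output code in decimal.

code 7073274

LSB = 1.25 V / 16777216 = 0.07 µV.
Input sits at 7073274.266 steps above V_low.
⌊·⌋(7073274.266) = 7073274.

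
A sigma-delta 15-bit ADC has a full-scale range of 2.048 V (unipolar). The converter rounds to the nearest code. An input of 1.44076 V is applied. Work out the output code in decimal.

LSB = 2.048 V / 32768 = 62.50 µV.
(1.44076 − 0) / 6.25e-05 = 23052.160 LSBs.
Round → code 23052.

code 23052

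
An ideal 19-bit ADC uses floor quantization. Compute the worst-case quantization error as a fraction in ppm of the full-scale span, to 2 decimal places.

Truncating → worst-case error = 1 LSB = V_FS/2^19, so 1e+06/524288 = 1.90735 ppm of full scale.

1.91 ppm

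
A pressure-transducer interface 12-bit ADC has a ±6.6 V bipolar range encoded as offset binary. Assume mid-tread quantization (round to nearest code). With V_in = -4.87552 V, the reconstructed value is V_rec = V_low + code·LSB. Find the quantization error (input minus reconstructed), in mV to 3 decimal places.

0.359 mV

LSB = 13.2/2^12 = 3.223 mV.
(V_in − V_low)/LSB = (-4.87552 − (−6.6))/0.00322266 = 535.1114 → code 535 (round).
Code 535 maps back to (−6.6) + 535×0.00322266 V = -4.8758789 V.
Difference: 0.000358906 V → 0.359 mV.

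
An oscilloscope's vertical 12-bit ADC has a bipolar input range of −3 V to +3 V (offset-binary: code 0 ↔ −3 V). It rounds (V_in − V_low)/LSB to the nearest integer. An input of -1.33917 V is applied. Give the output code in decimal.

Full-scale span = 6 V; LSB = 6/2^12 = 1.465 mV.
(-1.33917 − (−3)) / 0.00146484 = 1133.793 LSBs.
So the output code is 1134.

code 1134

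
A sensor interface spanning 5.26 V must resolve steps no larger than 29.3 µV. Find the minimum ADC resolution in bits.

18 bits

Number of steps required ≥ 5.26 V / 29.3 µV = 179522.18.
Need 2^N ≥ 179522.18; 2^17 = 131072, 2^18 = 262144.
Minimum N = 18.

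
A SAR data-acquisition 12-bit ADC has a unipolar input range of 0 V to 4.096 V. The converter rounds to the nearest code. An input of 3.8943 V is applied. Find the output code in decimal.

With 4096 levels over 4.096 V, one step is 1.000 mV.
(3.8943 − 0) / 0.001 = 3894.300 LSBs.
Round → code 3894.

code 3894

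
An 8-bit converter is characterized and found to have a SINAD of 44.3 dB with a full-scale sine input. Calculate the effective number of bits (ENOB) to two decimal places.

7.07 bits

ENOB = (SINAD − 1.76) / 6.02 = (44.3 − 1.76)/6.02 = 7.066.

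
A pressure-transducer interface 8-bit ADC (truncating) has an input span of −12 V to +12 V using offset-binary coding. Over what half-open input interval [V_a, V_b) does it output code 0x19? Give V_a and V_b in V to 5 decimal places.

LSB = 24/2^8 = 93.750 mV.
Code 0x19 = 25 decimal.
V_a = V_low + 25·LSB = -9.65625 V; V_b = V_low + 26·LSB = -9.5625 V.

[-9.65625 V, -9.56250 V)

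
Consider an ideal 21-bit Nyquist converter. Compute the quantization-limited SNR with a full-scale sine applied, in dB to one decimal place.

128.2 dB

SNR ≈ 6.02·N + 1.76 dB = 6.02·21 + 1.76 = 128.18 dB.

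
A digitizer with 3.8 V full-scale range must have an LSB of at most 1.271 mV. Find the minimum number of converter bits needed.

12 bits

Number of steps required ≥ 3.8 V / 1.271 mV = 2989.77.
Need 2^N ≥ 2989.77; 2^11 = 2048, 2^12 = 4096.
Minimum N = 12.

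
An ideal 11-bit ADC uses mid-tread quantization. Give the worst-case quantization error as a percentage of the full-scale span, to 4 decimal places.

Rounding → worst-case error = ½ LSB = V_FS/2^12, so 100/4096 = 0.0244141 % of full scale.

0.0244 %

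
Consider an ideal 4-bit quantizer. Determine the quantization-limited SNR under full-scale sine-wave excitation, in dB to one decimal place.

SNR ≈ 6.02·N + 1.76 dB = 6.02·4 + 1.76 = 25.84 dB.

25.8 dB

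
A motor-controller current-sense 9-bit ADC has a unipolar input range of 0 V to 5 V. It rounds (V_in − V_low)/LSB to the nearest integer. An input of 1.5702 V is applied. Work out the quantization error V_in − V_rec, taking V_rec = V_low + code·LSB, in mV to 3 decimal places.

One LSB is 5 V / 512 = 9.766 mV.
Scaled input = 160.7885 LSBs, so code = 161.
Code 161 maps back to 0 + 161×0.00976562 V = 1.5722656 V.
Difference: -0.00206563 V → -2.066 mV.

-2.066 mV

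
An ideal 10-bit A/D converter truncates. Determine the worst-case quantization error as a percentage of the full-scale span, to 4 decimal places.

Truncating → worst-case error = 1 LSB = V_FS/2^10, so 100/1024 = 0.0976562 % of full scale.

0.0977 %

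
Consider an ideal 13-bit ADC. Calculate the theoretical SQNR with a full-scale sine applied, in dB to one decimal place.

SNR ≈ 6.02·N + 1.76 dB = 6.02·13 + 1.76 = 80.02 dB.

80.0 dB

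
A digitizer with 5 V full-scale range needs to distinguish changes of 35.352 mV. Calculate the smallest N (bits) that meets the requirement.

8 bits

Number of steps required ≥ 5 V / 35.352 mV = 141.43.
Need 2^N ≥ 141.43; 2^7 = 128, 2^8 = 256.
Minimum N = 8.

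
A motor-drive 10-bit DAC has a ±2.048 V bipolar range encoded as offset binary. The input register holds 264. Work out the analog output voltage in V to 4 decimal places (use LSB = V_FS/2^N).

-0.9920 V

LSB = 4.096 V / 2^10 = 4.000 mV.
V_out = (−2.048) + 264 × 0.004 V = -0.992 V.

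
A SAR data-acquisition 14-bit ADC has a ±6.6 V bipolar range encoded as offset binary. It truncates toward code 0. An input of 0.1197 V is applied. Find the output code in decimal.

code 8340

LSB = 13.2 V / 16384 = 0.806 mV.
Input sits at 8340.573 steps above V_low.
So the output code is 8340.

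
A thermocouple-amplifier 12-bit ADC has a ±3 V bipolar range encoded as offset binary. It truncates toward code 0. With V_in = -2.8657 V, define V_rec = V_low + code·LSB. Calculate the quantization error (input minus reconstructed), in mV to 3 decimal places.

0.999 mV

LSB = 6/2^12 = 1.465 mV.
Scaled input = 91.6821 LSBs, so code = 91.
Code 91 maps back to (−3) + 91×0.00146484 V = -2.8666992 V.
V_in − V_rec = 0.000999219 V = 0.999 mV.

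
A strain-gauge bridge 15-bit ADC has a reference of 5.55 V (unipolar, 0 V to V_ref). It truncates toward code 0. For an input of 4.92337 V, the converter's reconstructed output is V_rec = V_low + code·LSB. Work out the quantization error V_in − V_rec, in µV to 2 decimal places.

48.47 µV

One LSB is 5.55 V / 32768 = 169.37 µV.
(4.92337 − 0)/0.000169373 = 29068.2862; ⌊·⌋ gives code 29068.
Reconstructed: 4.9233215 V.
Error = 4.92337 − 4.9233215 = 4.84668e-05 V = 48.47 µV.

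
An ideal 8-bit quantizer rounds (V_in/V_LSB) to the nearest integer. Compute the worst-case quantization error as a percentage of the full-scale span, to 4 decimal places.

Rounding → worst-case error = ½ LSB = V_FS/2^9, so 100/512 = 0.195312 % of full scale.

0.1953 %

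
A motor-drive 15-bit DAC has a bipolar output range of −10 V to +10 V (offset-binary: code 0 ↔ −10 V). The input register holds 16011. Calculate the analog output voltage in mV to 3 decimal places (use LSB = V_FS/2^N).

LSB = 20 V / 2^15 = 0.610 mV.
V_out = (−10) + 16011 × 0.000610352 V = -0.227661 V.
= -227.661 mV.

-227.661 mV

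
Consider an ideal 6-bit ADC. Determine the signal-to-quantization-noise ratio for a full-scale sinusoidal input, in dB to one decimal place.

37.9 dB

SNR ≈ 6.02·N + 1.76 dB = 6.02·6 + 1.76 = 37.88 dB.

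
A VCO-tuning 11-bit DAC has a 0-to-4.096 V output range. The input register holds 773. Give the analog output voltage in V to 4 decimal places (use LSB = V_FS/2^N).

LSB = 4.096 V / 2^11 = 2.000 mV.
V_out = 0 + 773 × 0.002 V = 1.546 V.

1.5460 V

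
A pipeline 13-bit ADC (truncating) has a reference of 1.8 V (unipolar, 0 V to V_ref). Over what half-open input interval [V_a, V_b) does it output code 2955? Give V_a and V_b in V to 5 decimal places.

LSB = 1.8/2^13 = 219.73 µV.
V_a = V_low + 2955·LSB = 0.649292 V; V_b = V_low + 2956·LSB = 0.649512 V.

[0.64929 V, 0.64951 V)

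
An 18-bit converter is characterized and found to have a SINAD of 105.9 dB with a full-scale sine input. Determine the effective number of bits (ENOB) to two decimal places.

17.30 bits

ENOB = (SINAD − 1.76) / 6.02 = (105.9 − 1.76)/6.02 = 17.299.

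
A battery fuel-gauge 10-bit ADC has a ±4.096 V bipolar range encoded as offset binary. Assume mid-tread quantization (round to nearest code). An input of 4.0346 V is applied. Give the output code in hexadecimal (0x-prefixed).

LSB = 8.192 V / 1024 = 8.000 mV.
(V_in − V_low)/LSB = (4.0346 − (−4.096)) / 0.008 = 1016.325.
Round → code 1016.
In hexadecimal (0x-prefixed): 0x3F8.

code 0x3F8 (decimal 1016)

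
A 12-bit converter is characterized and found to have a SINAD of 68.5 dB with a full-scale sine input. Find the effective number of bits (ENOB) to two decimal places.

ENOB = (SINAD − 1.76) / 6.02 = (68.5 − 1.76)/6.02 = 11.086.

11.09 bits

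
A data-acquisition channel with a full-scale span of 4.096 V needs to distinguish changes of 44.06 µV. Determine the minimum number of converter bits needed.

17 bits

Number of steps required ≥ 4.096 V / 44.06 µV = 92964.14.
Need 2^N ≥ 92964.14; 2^16 = 65536, 2^17 = 131072.
Minimum N = 17.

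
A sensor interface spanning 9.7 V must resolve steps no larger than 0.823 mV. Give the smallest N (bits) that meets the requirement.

14 bits

Number of steps required ≥ 9.7 V / 0.823 mV = 11786.15.
Need 2^N ≥ 11786.15; 2^13 = 8192, 2^14 = 16384.
Minimum N = 14.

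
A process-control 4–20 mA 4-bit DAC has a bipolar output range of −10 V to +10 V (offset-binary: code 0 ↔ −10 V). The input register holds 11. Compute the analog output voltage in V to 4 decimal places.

LSB = 20 V / 2^4 = 1.2500 V.
V_out = (−10) + 11 × 1.25 V = 3.75 V.

3.7500 V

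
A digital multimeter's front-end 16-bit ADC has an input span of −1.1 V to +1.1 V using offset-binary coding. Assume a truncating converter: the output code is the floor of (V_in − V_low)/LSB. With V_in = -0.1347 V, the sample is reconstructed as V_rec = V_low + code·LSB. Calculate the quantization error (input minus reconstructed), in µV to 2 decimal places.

13.75 µV

Step size: 2.2 V ÷ 2^16 = 33.57 µV.
(-0.1347 − (−1.1))/3.35693e-05 = 28755.4095; ⌊·⌋ gives code 28755.
Code 28755 maps back to (−1.1) + 28755×3.35693e-05 V = -0.13471375 V.
V_in − V_rec = 1.37451e-05 V = 13.75 µV.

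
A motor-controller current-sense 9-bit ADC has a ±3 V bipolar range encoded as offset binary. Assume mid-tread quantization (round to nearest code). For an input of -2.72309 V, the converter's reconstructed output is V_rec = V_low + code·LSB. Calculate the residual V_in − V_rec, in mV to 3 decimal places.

LSB = 6/2^9 = 11.719 mV.
(V_in − V_low)/LSB = (-2.72309 − (−3))/0.0117188 = 23.6297 → code 24 (round).
Code 24 maps back to (−3) + 24×0.0117188 V = -2.71875 V.
Difference: -0.00434 V → -4.340 mV.

-4.340 mV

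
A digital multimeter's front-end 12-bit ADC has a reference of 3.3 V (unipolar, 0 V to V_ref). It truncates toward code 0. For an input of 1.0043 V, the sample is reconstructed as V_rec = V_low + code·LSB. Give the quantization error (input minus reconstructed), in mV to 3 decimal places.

0.443 mV

Step size: 3.3 V ÷ 2^12 = 0.806 mV.
Scaled input = 1246.5493 LSBs, so code = 1246.
Reconstructed: 1.0038574 V.
Error = 1.0043 − 1.0038574 = 0.000442578 V = 0.443 mV.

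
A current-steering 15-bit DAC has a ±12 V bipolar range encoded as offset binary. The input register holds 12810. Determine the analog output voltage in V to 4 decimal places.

LSB = 24 V / 2^15 = 0.732 mV.
V_out = (−12) + 12810 × 0.000732422 V = -2.61768 V.

-2.6177 V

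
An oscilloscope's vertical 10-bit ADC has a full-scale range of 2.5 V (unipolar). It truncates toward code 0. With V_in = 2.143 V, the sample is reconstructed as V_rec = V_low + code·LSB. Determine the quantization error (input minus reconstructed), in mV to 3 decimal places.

One LSB is 2.5 V / 1024 = 2.441 mV.
(2.143 − 0)/0.00244141 = 877.7728; ⌊·⌋ gives code 877.
V_rec = 0 + 877·0.00244141 = 2.1411133 V.
V_in − V_rec = 0.00188672 V = 1.887 mV.

1.887 mV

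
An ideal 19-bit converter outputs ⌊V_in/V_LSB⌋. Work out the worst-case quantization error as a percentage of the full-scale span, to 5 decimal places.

0.00019 %

Truncating → worst-case error = 1 LSB = V_FS/2^19, so 100/524288 = 0.000190735 % of full scale.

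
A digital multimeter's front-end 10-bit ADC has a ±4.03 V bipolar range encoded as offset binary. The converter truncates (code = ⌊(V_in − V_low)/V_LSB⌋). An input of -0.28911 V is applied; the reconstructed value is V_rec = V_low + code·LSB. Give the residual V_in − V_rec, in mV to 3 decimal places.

2.120 mV

One LSB is 8.06 V / 1024 = 7.871 mV.
Scaled input = 475.2694 LSBs, so code = 475.
Reconstructed: -0.29123047 V.
Difference: 0.00212047 V → 2.120 mV.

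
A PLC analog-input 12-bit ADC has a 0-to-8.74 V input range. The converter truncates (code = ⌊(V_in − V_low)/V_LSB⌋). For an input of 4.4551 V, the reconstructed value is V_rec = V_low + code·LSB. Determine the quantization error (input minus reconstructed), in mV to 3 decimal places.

LSB = 8.74/2^12 = 2.134 mV.
Scaled input = 2087.8821 LSBs, so code = 2087.
V_rec = 0 + 2087·0.00213379 = 4.4532178 V.
V_in − V_rec = 0.00188223 V = 1.882 mV.

1.882 mV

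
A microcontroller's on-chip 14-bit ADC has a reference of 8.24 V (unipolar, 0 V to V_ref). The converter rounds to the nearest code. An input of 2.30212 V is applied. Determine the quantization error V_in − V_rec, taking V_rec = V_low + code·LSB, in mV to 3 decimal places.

0.211 mV

LSB = 8.24/2^14 = 0.503 mV.
(V_in − V_low)/LSB = (2.30212 − 0)/0.00050293 = 4577.4192 → code 4577 (round).
Reconstructed: 2.3019092 V.
Error = 2.30212 − 2.3019092 = 0.00021082 V = 0.211 mV.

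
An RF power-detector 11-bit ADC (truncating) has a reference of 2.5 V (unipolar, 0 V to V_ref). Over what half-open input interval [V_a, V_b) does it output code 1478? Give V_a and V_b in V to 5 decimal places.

[1.80420 V, 1.80542 V)

LSB = 2.5/2^11 = 1.221 mV.
V_a = V_low + 1478·LSB = 1.8042 V; V_b = V_low + 1479·LSB = 1.80542 V.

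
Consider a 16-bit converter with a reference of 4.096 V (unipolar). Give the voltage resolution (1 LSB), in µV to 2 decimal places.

62.50 µV

Full-scale span = 4.096 V.
LSB = 4.096 / 2^16 = 4.096 / 65536 = 6.25e-05 V = 62.50 µV.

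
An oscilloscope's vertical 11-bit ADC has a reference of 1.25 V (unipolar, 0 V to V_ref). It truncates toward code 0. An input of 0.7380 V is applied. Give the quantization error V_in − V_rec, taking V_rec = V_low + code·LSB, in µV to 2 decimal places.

84.96 µV

One LSB is 1.25 V / 2048 = 0.610 mV.
(0.7380 − 0)/0.000610352 = 1209.1392; ⌊·⌋ gives code 1209.
Code 1209 maps back to 0 + 1209×0.000610352 V = 0.73791504 V.
Error = 0.7380 − 0.73791504 = 8.49609e-05 V = 84.96 µV.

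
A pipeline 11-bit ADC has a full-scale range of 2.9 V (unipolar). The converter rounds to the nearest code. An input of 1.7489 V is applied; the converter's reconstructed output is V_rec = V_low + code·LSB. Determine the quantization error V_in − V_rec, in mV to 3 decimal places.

0.121 mV

One LSB is 2.9 V / 2048 = 1.416 mV.
(V_in − V_low)/LSB = (1.7489 − 0)/0.00141602 = 1235.0852 → code 1235 (round).
Reconstructed: 1.7487793 V.
Error = 1.7489 − 1.7487793 = 0.000120703 V = 0.121 mV.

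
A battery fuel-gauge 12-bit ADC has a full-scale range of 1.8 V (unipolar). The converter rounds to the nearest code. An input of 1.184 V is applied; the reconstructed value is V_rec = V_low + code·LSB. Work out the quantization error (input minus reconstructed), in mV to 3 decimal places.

Step size: 1.8 V ÷ 2^12 = 439.45 µV.
(1.184 − 0)/0.000439453 = 2694.2578; round gives code 2694.
Reconstructed: 1.1838867 V.
Error = 1.184 − 1.1838867 = 0.000113281 V = 0.113 mV.

0.113 mV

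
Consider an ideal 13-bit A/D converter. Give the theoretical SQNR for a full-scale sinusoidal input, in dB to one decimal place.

SNR ≈ 6.02·N + 1.76 dB = 6.02·13 + 1.76 = 80.02 dB.

80.0 dB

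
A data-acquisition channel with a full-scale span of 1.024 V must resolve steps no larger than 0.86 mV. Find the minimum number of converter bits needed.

11 bits

Number of steps required ≥ 1.024 V / 0.86 mV = 1190.70.
Need 2^N ≥ 1190.70; 2^10 = 1024, 2^11 = 2048.
Minimum N = 11.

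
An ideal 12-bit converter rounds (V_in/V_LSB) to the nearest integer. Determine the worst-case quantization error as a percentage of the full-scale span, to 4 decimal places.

Rounding → worst-case error = ½ LSB = V_FS/2^13, so 100/8192 = 0.012207 % of full scale.

0.0122 %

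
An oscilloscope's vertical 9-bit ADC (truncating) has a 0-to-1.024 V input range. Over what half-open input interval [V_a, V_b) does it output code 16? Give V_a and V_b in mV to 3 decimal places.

LSB = 1.024/2^9 = 2.000 mV.
V_a = V_low + 16·LSB = 0.032 V; V_b = V_low + 17·LSB = 0.034 V.

[32.000 mV, 34.000 mV)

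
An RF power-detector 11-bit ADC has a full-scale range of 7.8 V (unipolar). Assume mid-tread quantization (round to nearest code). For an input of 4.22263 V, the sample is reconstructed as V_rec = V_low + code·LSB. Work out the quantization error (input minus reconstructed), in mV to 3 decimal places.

LSB = 7.8/2^11 = 3.809 mV.
(4.22263 − 0)/0.00380859 = 1108.7111; round gives code 1109.
Reconstructed: 4.2237305 V.
Error = 4.22263 − 4.2237305 = -0.00110047 V = -1.100 mV.

-1.100 mV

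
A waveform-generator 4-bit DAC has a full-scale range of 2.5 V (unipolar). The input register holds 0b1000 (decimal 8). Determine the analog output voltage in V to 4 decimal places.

LSB = 2.5 V / 2^4 = 156.250 mV.
Code 0b1000 = 8 decimal.
V_out = 0 + 8 × 0.15625 V = 1.25 V.

1.2500 V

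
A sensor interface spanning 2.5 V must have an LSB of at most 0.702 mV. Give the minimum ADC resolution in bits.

Number of steps required ≥ 2.5 V / 0.702 mV = 3561.25.
Need 2^N ≥ 3561.25; 2^11 = 2048, 2^12 = 4096.
Minimum N = 12.

12 bits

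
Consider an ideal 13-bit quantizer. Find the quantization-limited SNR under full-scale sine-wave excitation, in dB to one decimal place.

80.0 dB

SNR ≈ 6.02·N + 1.76 dB = 6.02·13 + 1.76 = 80.02 dB.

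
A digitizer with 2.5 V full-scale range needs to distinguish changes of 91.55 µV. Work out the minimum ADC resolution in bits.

15 bits

Number of steps required ≥ 2.5 V / 91.55 µV = 27307.48.
Need 2^N ≥ 27307.48; 2^14 = 16384, 2^15 = 32768.
Minimum N = 15.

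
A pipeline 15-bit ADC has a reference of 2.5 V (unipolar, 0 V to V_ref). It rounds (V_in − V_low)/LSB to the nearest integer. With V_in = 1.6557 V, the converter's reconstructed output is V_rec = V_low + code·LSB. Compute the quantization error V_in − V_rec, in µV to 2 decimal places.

Step size: 2.5 V ÷ 2^15 = 76.29 µV.
(1.6557 − 0)/7.62939e-05 = 21701.5910; round gives code 21702.
V_rec = 0 + 21702·7.62939e-05 = 1.6557312 V.
Error = 1.6557 − 1.6557312 = -3.12012e-05 V = -31.20 µV.

-31.20 µV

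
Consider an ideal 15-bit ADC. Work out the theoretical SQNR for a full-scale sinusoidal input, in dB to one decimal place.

SNR ≈ 6.02·N + 1.76 dB = 6.02·15 + 1.76 = 92.06 dB.

92.1 dB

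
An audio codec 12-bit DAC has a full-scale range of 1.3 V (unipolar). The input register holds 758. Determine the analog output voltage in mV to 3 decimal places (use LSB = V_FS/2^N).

240.576 mV

LSB = 1.3 V / 2^12 = 317.38 µV.
V_out = 0 + 758 × 0.000317383 V = 0.240576 V.
= 240.576 mV.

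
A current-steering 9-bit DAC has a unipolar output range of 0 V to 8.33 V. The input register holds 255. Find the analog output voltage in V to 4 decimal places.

LSB = 8.33 V / 2^9 = 16.270 mV.
V_out = 0 + 255 × 0.0162695 V = 4.14873 V.

4.1487 V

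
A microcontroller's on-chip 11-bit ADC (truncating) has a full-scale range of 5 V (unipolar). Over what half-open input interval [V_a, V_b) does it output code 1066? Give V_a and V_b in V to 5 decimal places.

[2.60254 V, 2.60498 V)

LSB = 5/2^11 = 2.441 mV.
V_a = V_low + 1066·LSB = 2.60254 V; V_b = V_low + 1067·LSB = 2.60498 V.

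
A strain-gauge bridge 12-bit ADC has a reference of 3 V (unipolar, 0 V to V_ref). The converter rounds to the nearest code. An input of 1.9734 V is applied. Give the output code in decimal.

Full-scale span = 3 V; LSB = 3/2^12 = 0.732 mV.
(1.9734 − 0) / 0.000732422 = 2694.349 LSBs.
So the output code is 2694.

code 2694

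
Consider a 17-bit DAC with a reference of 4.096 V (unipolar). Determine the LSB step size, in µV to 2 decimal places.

Full-scale span = 4.096 V.
LSB = 4.096 / 2^17 = 4.096 / 131072 = 3.125e-05 V = 31.25 µV.

31.25 µV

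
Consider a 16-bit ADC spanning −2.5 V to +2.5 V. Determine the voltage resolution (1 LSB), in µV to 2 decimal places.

76.29 µV

Full-scale span = 5 V.
LSB = 5 / 2^16 = 5 / 65536 = 7.62939e-05 V = 76.29 µV.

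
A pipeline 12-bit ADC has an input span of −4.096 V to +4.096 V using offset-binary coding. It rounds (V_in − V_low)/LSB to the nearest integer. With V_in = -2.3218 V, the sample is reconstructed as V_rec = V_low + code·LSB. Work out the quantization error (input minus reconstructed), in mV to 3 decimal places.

0.200 mV

One LSB is 8.192 V / 4096 = 2.000 mV.
(-2.3218 − (−4.096))/0.002 = 887.1000; round gives code 887.
Code 887 maps back to (−4.096) + 887×0.002 V = -2.322 V.
Difference: 0.0002 V → 0.200 mV.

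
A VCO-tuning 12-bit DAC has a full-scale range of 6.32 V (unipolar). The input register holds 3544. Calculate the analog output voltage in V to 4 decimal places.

LSB = 6.32 V / 2^12 = 1.543 mV.
V_out = 0 + 3544 × 0.00154297 V = 5.46828 V.

5.4683 V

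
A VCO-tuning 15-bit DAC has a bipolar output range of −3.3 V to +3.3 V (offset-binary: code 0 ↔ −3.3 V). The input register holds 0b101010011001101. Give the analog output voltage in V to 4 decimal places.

LSB = 6.6 V / 2^15 = 201.42 µV.
Code 0b101010011001101 = 21709 decimal.
V_out = (−3.3) + 21709 × 0.000201416 V = 1.07254 V.

1.0725 V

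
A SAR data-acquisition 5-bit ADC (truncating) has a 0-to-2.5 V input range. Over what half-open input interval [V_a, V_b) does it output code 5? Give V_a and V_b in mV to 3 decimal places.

[390.625 mV, 468.750 mV)

LSB = 2.5/2^5 = 78.125 mV.
V_a = V_low + 5·LSB = 0.390625 V; V_b = V_low + 6·LSB = 0.46875 V.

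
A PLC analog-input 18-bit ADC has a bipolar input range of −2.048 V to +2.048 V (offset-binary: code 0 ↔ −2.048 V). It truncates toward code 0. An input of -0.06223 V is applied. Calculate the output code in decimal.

LSB = 4.096 V / 262144 = 15.62 µV.
(V_in − V_low)/LSB = (-0.06223 − (−2.048)) / 1.5625e-05 = 127089.280.
⌊·⌋(127089.280) = 127089.

code 127089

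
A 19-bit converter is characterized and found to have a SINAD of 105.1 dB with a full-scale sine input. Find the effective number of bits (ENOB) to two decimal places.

ENOB = (SINAD − 1.76) / 6.02 = (105.1 − 1.76)/6.02 = 17.166.

17.17 bits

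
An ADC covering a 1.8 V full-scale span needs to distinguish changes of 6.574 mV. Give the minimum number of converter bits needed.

Number of steps required ≥ 1.8 V / 6.574 mV = 273.81.
Need 2^N ≥ 273.81; 2^8 = 256, 2^9 = 512.
Minimum N = 9.

9 bits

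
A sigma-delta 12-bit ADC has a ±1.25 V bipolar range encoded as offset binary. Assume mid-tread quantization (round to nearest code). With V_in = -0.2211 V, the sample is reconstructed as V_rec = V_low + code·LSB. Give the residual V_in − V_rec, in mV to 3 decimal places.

-0.153 mV

Step size: 2.5 V ÷ 2^12 = 0.610 mV.
(V_in − V_low)/LSB = (-0.2211 − (−1.25))/0.000610352 = 1685.7498 → code 1686 (round).
V_rec = (−1.25) + 1686·0.000610352 = -0.22094727 V.
V_in − V_rec = -0.000152734 V = -0.153 mV.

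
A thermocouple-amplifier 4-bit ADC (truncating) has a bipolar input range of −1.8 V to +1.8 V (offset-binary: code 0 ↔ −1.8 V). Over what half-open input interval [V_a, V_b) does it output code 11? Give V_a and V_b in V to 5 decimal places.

[0.67500 V, 0.90000 V)

LSB = 3.6/2^4 = 225.000 mV.
V_a = V_low + 11·LSB = 0.675 V; V_b = V_low + 12·LSB = 0.9 V.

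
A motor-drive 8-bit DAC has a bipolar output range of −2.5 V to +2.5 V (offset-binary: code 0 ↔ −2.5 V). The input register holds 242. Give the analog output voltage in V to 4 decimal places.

LSB = 5 V / 2^8 = 19.531 mV.
V_out = (−2.5) + 242 × 0.0195312 V = 2.22656 V.

2.2266 V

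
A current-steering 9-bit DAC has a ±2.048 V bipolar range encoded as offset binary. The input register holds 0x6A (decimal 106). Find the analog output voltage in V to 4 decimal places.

-1.2000 V

LSB = 4.096 V / 2^9 = 8.000 mV.
Code 0x6A = 106 decimal.
V_out = (−2.048) + 106 × 0.008 V = -1.2 V.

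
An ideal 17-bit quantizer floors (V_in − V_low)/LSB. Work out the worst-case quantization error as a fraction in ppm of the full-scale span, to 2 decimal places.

7.63 ppm

Truncating → worst-case error = 1 LSB = V_FS/2^17, so 1e+06/131072 = 7.62939 ppm of full scale.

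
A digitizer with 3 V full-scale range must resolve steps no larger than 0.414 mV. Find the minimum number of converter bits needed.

Number of steps required ≥ 3 V / 0.414 mV = 7246.38.
Need 2^N ≥ 7246.38; 2^12 = 4096, 2^13 = 8192.
Minimum N = 13.

13 bits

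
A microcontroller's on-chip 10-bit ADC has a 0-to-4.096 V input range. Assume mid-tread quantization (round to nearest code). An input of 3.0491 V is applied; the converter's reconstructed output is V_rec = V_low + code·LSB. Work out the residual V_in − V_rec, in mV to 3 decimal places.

1.100 mV

Step size: 4.096 V ÷ 2^10 = 4.000 mV.
Scaled input = 762.2750 LSBs, so code = 762.
V_rec = 0 + 762·0.004 = 3.048 V.
V_in − V_rec = 0.0011 V = 1.100 mV.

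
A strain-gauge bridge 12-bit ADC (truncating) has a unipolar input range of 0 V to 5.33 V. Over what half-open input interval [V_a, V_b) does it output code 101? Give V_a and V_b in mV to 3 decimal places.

LSB = 5.33/2^12 = 1.301 mV.
V_a = V_low + 101·LSB = 0.131428 V; V_b = V_low + 102·LSB = 0.132729 V.

[131.428 mV, 132.729 mV)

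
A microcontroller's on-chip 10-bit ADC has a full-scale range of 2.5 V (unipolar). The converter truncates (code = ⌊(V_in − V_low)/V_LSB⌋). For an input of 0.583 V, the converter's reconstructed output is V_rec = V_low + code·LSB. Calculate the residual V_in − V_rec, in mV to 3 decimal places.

One LSB is 2.5 V / 1024 = 2.441 mV.
Scaled input = 238.7968 LSBs, so code = 238.
Reconstructed: 0.58105469 V.
Difference: 0.00194531 V → 1.945 mV.

1.945 mV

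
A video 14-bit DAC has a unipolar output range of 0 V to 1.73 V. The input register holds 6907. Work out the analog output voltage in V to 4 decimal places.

LSB = 1.73 V / 2^14 = 105.59 µV.
V_out = 0 + 6907 × 0.000105591 V = 0.729316 V.

0.7293 V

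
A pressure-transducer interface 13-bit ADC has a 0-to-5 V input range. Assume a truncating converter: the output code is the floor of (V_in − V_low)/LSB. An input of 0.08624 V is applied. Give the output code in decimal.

LSB = 5 V / 8192 = 0.610 mV.
Input sits at 141.296 steps above V_low.
So the output code is 141.

code 141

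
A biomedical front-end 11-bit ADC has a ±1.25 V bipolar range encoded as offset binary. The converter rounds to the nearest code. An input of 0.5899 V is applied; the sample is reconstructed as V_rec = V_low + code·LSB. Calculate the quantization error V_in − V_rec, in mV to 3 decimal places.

0.300 mV

Step size: 2.5 V ÷ 2^11 = 1.221 mV.
Scaled input = 1507.2461 LSBs, so code = 1507.
Code 1507 maps back to (−1.25) + 1507×0.0012207 V = 0.58959961 V.
Error = 0.5899 − 0.58959961 = 0.000300391 V = 0.300 mV.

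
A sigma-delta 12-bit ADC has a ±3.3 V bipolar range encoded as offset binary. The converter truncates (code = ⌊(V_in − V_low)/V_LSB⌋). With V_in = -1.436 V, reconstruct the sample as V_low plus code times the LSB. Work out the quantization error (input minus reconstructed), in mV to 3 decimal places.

LSB = 6.6/2^12 = 1.611 mV.
(V_in − V_low)/LSB = (-1.436 − (−3.3))/0.00161133 = 1156.8097 → code 1156 (floor).
V_rec = (−3.3) + 1156·0.00161133 = -1.4373047 V.
Difference: 0.00130469 V → 1.305 mV.

1.305 mV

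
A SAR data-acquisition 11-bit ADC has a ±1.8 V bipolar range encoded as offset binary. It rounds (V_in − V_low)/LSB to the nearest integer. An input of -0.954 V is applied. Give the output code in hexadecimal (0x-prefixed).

code 0x1E1 (decimal 481)

LSB = 3.6 V / 2048 = 1.758 mV.
(V_in − V_low)/LSB = (-0.954 − (−1.8)) / 0.00175781 = 481.280.
round(481.280) = 481.
In hexadecimal (0x-prefixed): 0x1E1.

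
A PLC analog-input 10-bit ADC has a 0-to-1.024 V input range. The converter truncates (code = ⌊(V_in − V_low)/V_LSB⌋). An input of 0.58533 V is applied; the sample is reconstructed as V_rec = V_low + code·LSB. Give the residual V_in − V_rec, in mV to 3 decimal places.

0.330 mV

One LSB is 1.024 V / 1024 = 1.000 mV.
(0.58533 − 0)/0.001 = 585.3300; ⌊·⌋ gives code 585.
Reconstructed: 0.585 V.
Error = 0.58533 − 0.585 = 0.00033 V = 0.330 mV.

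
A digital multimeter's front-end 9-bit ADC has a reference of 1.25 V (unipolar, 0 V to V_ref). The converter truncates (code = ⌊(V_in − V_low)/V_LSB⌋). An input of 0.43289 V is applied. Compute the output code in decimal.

LSB = 1.25 V / 512 = 2.441 mV.
(0.43289 − 0) / 0.00244141 = 177.312 LSBs.
So the output code is 177.

code 177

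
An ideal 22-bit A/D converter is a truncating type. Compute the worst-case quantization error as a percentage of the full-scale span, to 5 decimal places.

0.00002 %

Truncating → worst-case error = 1 LSB = V_FS/2^22, so 100/4194304 = 2.38419e-05 % of full scale.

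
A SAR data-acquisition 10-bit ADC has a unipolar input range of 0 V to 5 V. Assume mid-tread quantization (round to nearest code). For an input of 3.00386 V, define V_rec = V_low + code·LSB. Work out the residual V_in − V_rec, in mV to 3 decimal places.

0.930 mV

LSB = 5/2^10 = 4.883 mV.
(3.00386 − 0)/0.00488281 = 615.1905; round gives code 615.
Reconstructed: 3.0029297 V.
Error = 3.00386 − 3.0029297 = 0.000930313 V = 0.930 mV.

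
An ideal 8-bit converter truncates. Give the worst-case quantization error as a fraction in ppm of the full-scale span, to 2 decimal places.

3906.25 ppm

Truncating → worst-case error = 1 LSB = V_FS/2^8, so 1e+06/256 = 3906.25 ppm of full scale.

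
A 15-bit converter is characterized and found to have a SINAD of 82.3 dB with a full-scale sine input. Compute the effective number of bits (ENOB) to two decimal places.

13.38 bits

ENOB = (SINAD − 1.76) / 6.02 = (82.3 − 1.76)/6.02 = 13.379.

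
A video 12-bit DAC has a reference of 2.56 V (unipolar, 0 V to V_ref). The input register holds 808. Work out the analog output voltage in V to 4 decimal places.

0.5050 V

LSB = 2.56 V / 2^12 = 0.625 mV.
V_out = 0 + 808 × 0.000625 V = 0.505 V.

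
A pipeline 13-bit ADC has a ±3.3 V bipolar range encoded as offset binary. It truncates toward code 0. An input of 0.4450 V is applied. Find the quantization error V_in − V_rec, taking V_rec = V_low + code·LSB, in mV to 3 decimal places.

One LSB is 6.6 V / 8192 = 0.806 mV.
(V_in − V_low)/LSB = (0.4450 − (−3.3))/0.000805664 = 4648.3394 → code 4648 (floor).
Code 4648 maps back to (−3.3) + 4648×0.000805664 V = 0.44472656 V.
Error = 0.4450 − 0.44472656 = 0.000273438 V = 0.273 mV.

0.273 mV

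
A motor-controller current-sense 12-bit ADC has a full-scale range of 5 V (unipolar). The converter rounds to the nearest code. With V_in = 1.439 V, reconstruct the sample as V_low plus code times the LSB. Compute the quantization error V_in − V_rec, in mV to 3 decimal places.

LSB = 5/2^12 = 1.221 mV.
(1.439 − 0)/0.0012207 = 1178.8288; round gives code 1179.
Reconstructed: 1.439209 V.
Difference: -0.000208984 V → -0.209 mV.

-0.209 mV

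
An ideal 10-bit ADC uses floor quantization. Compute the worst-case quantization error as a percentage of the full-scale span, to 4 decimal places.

0.0977 %

Truncating → worst-case error = 1 LSB = V_FS/2^10, so 100/1024 = 0.0976562 % of full scale.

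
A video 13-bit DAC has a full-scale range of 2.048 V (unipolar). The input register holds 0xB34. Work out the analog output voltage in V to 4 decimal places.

0.7170 V

LSB = 2.048 V / 2^13 = 250.00 µV.
Code 0xB34 = 2868 decimal.
V_out = 0 + 2868 × 0.00025 V = 0.717 V.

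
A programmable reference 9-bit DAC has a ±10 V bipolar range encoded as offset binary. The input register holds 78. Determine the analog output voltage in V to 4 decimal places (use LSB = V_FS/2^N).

LSB = 20 V / 2^9 = 39.062 mV.
V_out = (−10) + 78 × 0.0390625 V = -6.95312 V.

-6.9531 V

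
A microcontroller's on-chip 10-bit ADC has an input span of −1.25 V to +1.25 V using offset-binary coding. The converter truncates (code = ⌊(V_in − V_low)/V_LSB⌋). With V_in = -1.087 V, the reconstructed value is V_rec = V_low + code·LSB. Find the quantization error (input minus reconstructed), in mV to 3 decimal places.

Step size: 2.5 V ÷ 2^10 = 2.441 mV.
(-1.087 − (−1.25))/0.00244141 = 66.7648; ⌊·⌋ gives code 66.
Reconstructed: -1.0888672 V.
V_in − V_rec = 0.00186719 V = 1.867 mV.

1.867 mV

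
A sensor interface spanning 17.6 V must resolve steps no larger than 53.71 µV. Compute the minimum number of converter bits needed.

19 bits

Number of steps required ≥ 17.6 V / 53.71 µV = 327685.72.
Need 2^N ≥ 327685.72; 2^18 = 262144, 2^19 = 524288.
Minimum N = 19.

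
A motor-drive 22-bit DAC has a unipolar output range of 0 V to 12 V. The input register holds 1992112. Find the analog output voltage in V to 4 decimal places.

5.6995 V

LSB = 12 V / 2^22 = 2.86 µV.
V_out = 0 + 1992112 × 2.86102e-06 V = 5.69948 V.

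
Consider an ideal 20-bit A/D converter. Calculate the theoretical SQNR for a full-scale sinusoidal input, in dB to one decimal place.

SNR ≈ 6.02·N + 1.76 dB = 6.02·20 + 1.76 = 122.16 dB.

122.2 dB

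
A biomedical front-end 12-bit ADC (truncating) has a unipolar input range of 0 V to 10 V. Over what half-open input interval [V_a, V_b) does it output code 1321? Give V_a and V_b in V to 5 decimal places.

LSB = 10/2^12 = 2.441 mV.
V_a = V_low + 1321·LSB = 3.2251 V; V_b = V_low + 1322·LSB = 3.22754 V.

[3.22510 V, 3.22754 V)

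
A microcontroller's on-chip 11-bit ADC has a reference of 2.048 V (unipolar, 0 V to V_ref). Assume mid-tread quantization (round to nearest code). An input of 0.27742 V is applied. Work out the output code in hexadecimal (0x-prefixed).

LSB = 2.048 V / 2048 = 1.000 mV.
(V_in − V_low)/LSB = (0.27742 − 0) / 0.001 = 277.420.
round(277.420) = 277.
In hexadecimal (0x-prefixed): 0x115.

code 0x115 (decimal 277)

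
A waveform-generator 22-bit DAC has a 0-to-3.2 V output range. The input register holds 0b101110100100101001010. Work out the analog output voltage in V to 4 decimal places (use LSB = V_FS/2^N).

1.1643 V

LSB = 3.2 V / 2^22 = 0.76 µV.
Code 0b101110100100101001010 = 1526090 decimal.
V_out = 0 + 1526090 × 7.62939e-07 V = 1.16431 V.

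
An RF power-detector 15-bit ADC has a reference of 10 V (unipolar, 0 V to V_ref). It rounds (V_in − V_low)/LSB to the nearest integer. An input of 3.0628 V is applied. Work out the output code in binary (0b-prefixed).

LSB = 10 V / 32768 = 305.18 µV.
(3.0628 − 0) / 0.000305176 = 10036.183 LSBs.
So the output code is 10036.
In binary (0b-prefixed): 0b10011100110100.

code 0b10011100110100 (decimal 10036)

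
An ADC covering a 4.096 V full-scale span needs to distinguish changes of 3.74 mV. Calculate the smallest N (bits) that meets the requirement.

11 bits

Number of steps required ≥ 4.096 V / 3.74 mV = 1095.19.
Need 2^N ≥ 1095.19; 2^10 = 1024, 2^11 = 2048.
Minimum N = 11.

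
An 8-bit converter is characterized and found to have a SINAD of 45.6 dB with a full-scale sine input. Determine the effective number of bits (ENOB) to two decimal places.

7.28 bits

ENOB = (SINAD − 1.76) / 6.02 = (45.6 − 1.76)/6.02 = 7.282.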